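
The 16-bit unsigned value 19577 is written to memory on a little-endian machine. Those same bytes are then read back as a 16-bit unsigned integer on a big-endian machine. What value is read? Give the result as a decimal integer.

31052

19577 in 16-bit hexadecimal is 0x4C79.
Stored little-endian, the bytes at ascending addresses are 79 4C.
Read back as big-endian, the last byte is least significant, giving 0x794C.
0x794C = 31052.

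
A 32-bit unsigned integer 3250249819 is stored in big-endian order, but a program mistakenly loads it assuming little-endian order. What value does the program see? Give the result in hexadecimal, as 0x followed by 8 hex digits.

3250249819 in 32-bit hexadecimal is 0xC1BAE05B.
Stored big-endian, the bytes at ascending addresses are C1 BA E0 5B.
Read back as little-endian, the first byte is least significant, giving 0x5BE0BAC1.

0x5BE0BAC1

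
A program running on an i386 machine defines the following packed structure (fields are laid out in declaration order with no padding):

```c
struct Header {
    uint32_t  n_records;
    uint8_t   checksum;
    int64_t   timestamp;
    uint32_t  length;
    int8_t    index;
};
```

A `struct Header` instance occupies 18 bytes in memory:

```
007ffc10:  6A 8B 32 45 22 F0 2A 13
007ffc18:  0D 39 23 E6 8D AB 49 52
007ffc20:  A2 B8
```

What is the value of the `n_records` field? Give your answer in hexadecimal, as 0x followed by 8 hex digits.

`n_records` is the first field, at byte offset 0, occupying 4 bytes.
Bytes at offsets 0..3: 6A 8B 32 45.
Little-endian: lowest address holds the least-significant byte.
Reassemble most-significant byte first: 45 32 8B 6A → 0x45328B6A.

0x45328B6A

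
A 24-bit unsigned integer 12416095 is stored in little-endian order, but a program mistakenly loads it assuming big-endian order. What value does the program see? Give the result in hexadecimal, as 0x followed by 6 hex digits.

0x5F74BD

12416095 in 24-bit hexadecimal is 0xBD745F.
Stored little-endian, the bytes at ascending addresses are 5F 74 BD.
Read back as big-endian, the last byte is least significant, giving 0x5F74BD.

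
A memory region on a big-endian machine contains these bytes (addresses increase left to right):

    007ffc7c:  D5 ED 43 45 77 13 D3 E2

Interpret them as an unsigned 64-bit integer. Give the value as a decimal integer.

Big-endian: lowest address holds the most-significant byte.
The bytes are already most-significant first: 0xD5ED43457713D3E2.
0xD5ED43457713D3E2 = 15415051065188668386.

15415051065188668386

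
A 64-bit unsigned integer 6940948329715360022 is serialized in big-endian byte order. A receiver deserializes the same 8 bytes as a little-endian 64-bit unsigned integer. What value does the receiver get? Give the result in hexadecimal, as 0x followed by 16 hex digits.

0x1661062DBB335360

6940948329715360022 in 64-bit hexadecimal is 0x605333BB2D066116.
Stored big-endian, the bytes at ascending addresses are 60 53 33 BB 2D 06 61 16.
Read back as little-endian, the first byte is least significant, giving 0x1661062DBB335360.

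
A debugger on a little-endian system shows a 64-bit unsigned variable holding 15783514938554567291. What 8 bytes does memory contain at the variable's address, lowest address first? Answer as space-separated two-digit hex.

15783514938554567291 in hexadecimal, padded to 64 bits, is 0xDB0A4F36439DCA7B.
Split into bytes (most-significant first): DB 0A 4F 36 43 9D CA 7B.
In little-endian order the low byte comes first in memory.
So at ascending addresses the bytes are 7B CA 9D 43 36 4F 0A DB.

7B CA 9D 43 36 4F 0A DB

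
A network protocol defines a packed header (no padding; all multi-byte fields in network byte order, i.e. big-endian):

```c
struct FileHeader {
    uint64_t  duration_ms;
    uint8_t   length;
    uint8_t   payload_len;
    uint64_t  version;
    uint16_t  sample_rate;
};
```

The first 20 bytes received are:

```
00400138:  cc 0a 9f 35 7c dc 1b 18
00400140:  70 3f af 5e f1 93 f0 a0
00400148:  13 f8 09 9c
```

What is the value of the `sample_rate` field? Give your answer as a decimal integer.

2460

`sample_rate` follows `duration_ms` (8 B), `length` (1 B), `payload_len` (1 B), `version` (8 B), so it starts at offset 8 + 1 + 1 + 8 = 18 and occupies 2 bytes.
Bytes at offsets 18..19: 09 9C.
Big-endian stores the most-significant byte at the lowest address.
The bytes are already most-significant first: 0x099C.
0x099C = 2460.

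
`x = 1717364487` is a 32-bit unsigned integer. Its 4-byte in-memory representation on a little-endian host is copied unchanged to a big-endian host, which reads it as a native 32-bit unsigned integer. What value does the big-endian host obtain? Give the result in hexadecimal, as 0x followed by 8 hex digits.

0x07E75C66

1717364487 in 32-bit hexadecimal is 0x665CE707.
Stored little-endian, the bytes at ascending addresses are 07 E7 5C 66.
Read back as big-endian, the last byte is least significant, giving 0x07E75C66.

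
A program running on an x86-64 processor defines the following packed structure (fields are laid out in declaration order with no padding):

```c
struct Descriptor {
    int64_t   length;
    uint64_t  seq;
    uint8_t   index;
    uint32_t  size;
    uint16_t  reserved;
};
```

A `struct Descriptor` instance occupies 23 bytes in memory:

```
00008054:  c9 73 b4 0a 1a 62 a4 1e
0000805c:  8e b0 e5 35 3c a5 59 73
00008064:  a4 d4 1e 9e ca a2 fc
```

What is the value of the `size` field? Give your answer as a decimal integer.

`size` follows `length` (8 B), `seq` (8 B), `index` (1 B), so it starts at offset 8 + 8 + 1 = 17 and occupies 4 bytes.
Bytes at offsets 17..20: D4 1E 9E CA.
Little-endian stores the least-significant byte at the lowest address.
Reassemble most-significant byte first: CA 9E 1E D4 → 0xCA9E1ED4.
0xCA9E1ED4 = 3399360212.

3399360212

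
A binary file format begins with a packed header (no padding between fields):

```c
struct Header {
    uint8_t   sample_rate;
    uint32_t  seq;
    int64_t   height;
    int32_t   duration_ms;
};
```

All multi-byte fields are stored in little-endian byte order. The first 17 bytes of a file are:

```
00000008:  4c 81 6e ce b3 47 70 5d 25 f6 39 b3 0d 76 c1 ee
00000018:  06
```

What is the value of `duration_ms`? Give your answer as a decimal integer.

116310390

`duration_ms` follows `sample_rate` (1 B), `seq` (4 B), `height` (8 B), so it starts at offset 1 + 4 + 8 = 13 and occupies 4 bytes.
Bytes at offsets 13..16: 76 C1 EE 06.
In little-endian order the low byte comes first in memory.
Reassemble most-significant byte first: 06 EE C1 76 → 0x06EEC176.
0x06EEC176 = 116310390.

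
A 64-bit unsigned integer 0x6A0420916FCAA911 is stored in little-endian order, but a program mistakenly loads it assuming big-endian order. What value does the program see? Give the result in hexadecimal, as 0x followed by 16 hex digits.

Stored little-endian, the bytes at ascending addresses are 11 A9 CA 6F 91 20 04 6A.
Read back as big-endian, the last byte is least significant, giving 0x11A9CA6F9120046A.

0x11A9CA6F9120046A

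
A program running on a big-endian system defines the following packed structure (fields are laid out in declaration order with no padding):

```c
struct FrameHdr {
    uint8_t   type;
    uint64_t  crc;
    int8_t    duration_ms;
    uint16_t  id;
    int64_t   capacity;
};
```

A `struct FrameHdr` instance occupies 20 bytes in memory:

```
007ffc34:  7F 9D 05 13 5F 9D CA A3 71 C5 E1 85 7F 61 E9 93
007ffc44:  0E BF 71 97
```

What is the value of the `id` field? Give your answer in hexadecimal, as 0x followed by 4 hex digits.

0xE185

`id` follows `type` (1 B), `crc` (8 B), `duration_ms` (1 B), so it starts at offset 1 + 8 + 1 = 10 and occupies 2 bytes.
Bytes at offsets 10..11: E1 85.
Big-endian: lowest address holds the most-significant byte.
The bytes are already most-significant first: 0xE185.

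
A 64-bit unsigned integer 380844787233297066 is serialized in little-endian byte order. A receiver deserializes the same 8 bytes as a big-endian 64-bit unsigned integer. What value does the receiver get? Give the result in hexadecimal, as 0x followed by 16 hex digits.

0xAA9299F150084905

380844787233297066 in 64-bit hexadecimal is 0x05490850F19992AA.
Stored little-endian, the bytes at ascending addresses are AA 92 99 F1 50 08 49 05.
Read back as big-endian, the last byte is least significant, giving 0xAA9299F150084905.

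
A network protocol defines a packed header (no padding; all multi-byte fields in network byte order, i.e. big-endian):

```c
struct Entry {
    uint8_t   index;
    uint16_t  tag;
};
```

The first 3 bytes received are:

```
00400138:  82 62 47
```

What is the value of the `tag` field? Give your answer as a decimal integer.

25159

`tag` follows `index` (1 byte), so it starts at byte offset 1 and occupies 2 bytes.
Bytes at offsets 1..2: 62 47.
Big-endian: lowest address holds the most-significant byte.
The bytes are already most-significant first: 0x6247.
0x6247 = 25159.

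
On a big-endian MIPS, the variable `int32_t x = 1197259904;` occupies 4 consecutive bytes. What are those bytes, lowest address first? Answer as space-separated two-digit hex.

47 5C BC 80

1197259904 in hexadecimal, padded to 32 bits, is 0x475CBC80.
Split into bytes (most-significant first): 47 5C BC 80.
In big-endian order the high byte comes first in memory.
So the memory order matches the most-significant-first order: 47 5C BC 80.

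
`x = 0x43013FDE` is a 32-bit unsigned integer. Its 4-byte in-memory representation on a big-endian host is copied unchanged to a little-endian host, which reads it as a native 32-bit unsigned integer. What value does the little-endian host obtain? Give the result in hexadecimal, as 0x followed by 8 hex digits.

Stored big-endian, the bytes at ascending addresses are 43 01 3F DE.
Read back as little-endian, the first byte is least significant, giving 0xDE3F0143.

0xDE3F0143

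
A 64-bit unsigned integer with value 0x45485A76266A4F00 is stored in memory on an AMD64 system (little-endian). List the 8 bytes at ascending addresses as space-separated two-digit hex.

Split into bytes (most-significant first): 45 48 5A 76 26 6A 4F 00.
Little-endian stores the least-significant byte at the lowest address.
So at ascending addresses the bytes are 00 4F 6A 26 76 5A 48 45.

00 4F 6A 26 76 5A 48 45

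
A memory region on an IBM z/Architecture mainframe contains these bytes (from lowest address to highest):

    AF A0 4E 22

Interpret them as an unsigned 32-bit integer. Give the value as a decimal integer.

2946518562

In big-endian order the high byte comes first in memory.
The bytes are already most-significant first: 0xAFA04E22.
0xAFA04E22 = 2946518562.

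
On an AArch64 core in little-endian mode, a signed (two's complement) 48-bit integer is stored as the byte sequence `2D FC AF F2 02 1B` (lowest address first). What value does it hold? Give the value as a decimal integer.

29699475504173

In little-endian order the low byte comes first in memory.
Reassemble most-significant byte first: 1B 02 F2 AF FC 2D → 0x1B02F2AFFC2D.
0x1B02F2AFFC2D = 29699475504173.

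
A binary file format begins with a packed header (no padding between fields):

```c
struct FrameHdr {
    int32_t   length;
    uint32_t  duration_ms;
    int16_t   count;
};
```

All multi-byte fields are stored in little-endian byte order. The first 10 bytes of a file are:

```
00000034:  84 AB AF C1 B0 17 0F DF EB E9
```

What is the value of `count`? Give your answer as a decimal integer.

-5653

`count` follows `length` (4 B), `duration_ms` (4 B), so it starts at offset 4 + 4 = 8 and occupies 2 bytes.
Bytes at offsets 8..9: EB E9.
Little-endian: lowest address holds the least-significant byte.
Reassemble most-significant byte first: E9 EB → 0xE9EB.
Top bit is set, so as a signed 16-bit value this is 0xE9EB − 2^16 = -5653.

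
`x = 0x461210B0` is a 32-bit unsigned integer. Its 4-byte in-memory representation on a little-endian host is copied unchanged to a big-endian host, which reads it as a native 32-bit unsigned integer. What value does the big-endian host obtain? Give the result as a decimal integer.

Stored little-endian, the bytes at ascending addresses are B0 10 12 46.
Read back as big-endian, the last byte is least significant, giving 0xB0101246.
0xB0101246 = 2953843270.

2953843270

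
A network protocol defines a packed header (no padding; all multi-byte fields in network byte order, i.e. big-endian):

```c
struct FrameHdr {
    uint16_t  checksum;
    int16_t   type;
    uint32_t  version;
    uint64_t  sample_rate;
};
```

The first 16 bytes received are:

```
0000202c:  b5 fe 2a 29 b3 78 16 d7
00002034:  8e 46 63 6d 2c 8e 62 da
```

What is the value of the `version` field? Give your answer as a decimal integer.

`version` follows `checksum` (2 B), `type` (2 B), so it starts at offset 2 + 2 = 4 and occupies 4 bytes.
Bytes at offsets 4..7: B3 78 16 D7.
Big-endian stores the most-significant byte at the lowest address.
The bytes are already most-significant first: 0xB37816D7.
0xB37816D7 = 3010991831.

3010991831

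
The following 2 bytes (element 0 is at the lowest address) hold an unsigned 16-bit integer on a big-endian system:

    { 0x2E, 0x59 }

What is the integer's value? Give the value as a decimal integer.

Big-endian: lowest address holds the most-significant byte.
The bytes are already most-significant first: 0x2E59.
0x2E59 = 11865.

11865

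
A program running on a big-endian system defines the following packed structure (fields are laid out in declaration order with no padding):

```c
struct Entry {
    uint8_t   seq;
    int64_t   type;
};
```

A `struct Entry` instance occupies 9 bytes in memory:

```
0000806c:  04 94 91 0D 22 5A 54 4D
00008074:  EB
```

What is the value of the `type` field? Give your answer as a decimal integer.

-7741391843277648405

`type` follows `seq` (1 byte), so it starts at byte offset 1 and occupies 8 bytes.
Bytes at offsets 1..8: 94 91 0D 22 5A 54 4D EB.
In big-endian order the high byte comes first in memory.
The bytes are already most-significant first: 0x94910D225A544DEB.
Top bit is set, so as a signed 64-bit value this is 0x94910D225A544DEB − 2^64 = -7741391843277648405.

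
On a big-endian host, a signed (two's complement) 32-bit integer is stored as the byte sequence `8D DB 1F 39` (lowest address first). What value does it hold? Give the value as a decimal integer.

Big-endian: lowest address holds the most-significant byte.
The bytes are already most-significant first: 0x8DDB1F39.
Top bit is set, so as a signed 32-bit value this is 0x8DDB1F39 − 2^32 = -1915019463.

-1915019463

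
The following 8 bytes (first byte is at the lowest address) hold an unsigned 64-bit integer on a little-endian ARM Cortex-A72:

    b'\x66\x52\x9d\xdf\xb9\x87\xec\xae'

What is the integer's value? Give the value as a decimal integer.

12604598689493504614

Little-endian stores the least-significant byte at the lowest address.
Reassemble most-significant byte first: AE EC 87 B9 DF 9D 52 66 → 0xAEEC87B9DF9D5266.
0xAEEC87B9DF9D5266 = 12604598689493504614.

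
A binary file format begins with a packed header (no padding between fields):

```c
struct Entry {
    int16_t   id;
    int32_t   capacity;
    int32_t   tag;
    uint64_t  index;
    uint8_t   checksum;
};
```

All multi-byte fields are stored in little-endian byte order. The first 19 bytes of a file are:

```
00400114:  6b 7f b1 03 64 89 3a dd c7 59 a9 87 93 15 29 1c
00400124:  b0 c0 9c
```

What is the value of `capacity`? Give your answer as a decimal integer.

-1989934159

`capacity` follows `id` (2 bytes), so it starts at byte offset 2 and occupies 4 bytes.
Bytes at offsets 2..5: B1 03 64 89.
Little-endian: lowest address holds the least-significant byte.
Reassemble most-significant byte first: 89 64 03 B1 → 0x896403B1.
Top bit is set, so as a signed 32-bit value this is 0x896403B1 − 2^32 = -1989934159.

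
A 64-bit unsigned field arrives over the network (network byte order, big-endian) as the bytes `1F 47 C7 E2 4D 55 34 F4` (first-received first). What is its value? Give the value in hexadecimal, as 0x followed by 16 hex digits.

In big-endian order the high byte comes first in memory.
The bytes are already most-significant first: 0x1F47C7E24D5534F4.

0x1F47C7E24D5534F4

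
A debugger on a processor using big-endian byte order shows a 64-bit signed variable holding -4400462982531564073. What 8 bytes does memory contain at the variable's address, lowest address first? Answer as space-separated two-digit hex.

Two's complement of -4400462982531564073 in 64 bits: 4400462982531564073 = 0x3D1195C4990CC229; invert → 0xC2EE6A3B66F33DD6; add 1 → 0xC2EE6A3B66F33DD7.
Split into bytes (most-significant first): C2 EE 6A 3B 66 F3 3D D7.
Big-endian stores the most-significant byte at the lowest address.
So the memory order matches the most-significant-first order: C2 EE 6A 3B 66 F3 3D D7.

C2 EE 6A 3B 66 F3 3D D7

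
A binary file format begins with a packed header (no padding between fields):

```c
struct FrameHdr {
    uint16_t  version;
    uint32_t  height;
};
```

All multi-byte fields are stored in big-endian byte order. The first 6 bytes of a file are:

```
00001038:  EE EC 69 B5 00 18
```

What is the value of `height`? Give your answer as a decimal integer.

1773469720

`height` follows `version` (2 bytes), so it starts at byte offset 2 and occupies 4 bytes.
Bytes at offsets 2..5: 69 B5 00 18.
Big-endian stores the most-significant byte at the lowest address.
The bytes are already most-significant first: 0x69B50018.
0x69B50018 = 1773469720.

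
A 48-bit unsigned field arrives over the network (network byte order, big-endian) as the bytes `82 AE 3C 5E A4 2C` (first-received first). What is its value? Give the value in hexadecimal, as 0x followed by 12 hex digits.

In big-endian order the high byte comes first in memory.
The bytes are already most-significant first: 0x82AE3C5EA42C.

0x82AE3C5EA42C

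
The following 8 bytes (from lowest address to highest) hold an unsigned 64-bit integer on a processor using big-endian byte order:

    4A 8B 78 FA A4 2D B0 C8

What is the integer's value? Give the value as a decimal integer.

5371519998461063368

Big-endian stores the most-significant byte at the lowest address.
The bytes are already most-significant first: 0x4A8B78FAA42DB0C8.
0x4A8B78FAA42DB0C8 = 5371519998461063368.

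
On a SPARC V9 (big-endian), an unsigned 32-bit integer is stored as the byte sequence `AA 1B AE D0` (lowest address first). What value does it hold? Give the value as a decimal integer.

2853940944

Big-endian stores the most-significant byte at the lowest address.
The bytes are already most-significant first: 0xAA1BAED0.
0xAA1BAED0 = 2853940944.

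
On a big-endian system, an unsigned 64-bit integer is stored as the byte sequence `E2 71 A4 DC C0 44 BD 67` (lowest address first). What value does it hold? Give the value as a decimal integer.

In big-endian order the high byte comes first in memory.
The bytes are already most-significant first: 0xE271A4DCC044BD67.
0xE271A4DCC044BD67 = 16317004192965508455.

16317004192965508455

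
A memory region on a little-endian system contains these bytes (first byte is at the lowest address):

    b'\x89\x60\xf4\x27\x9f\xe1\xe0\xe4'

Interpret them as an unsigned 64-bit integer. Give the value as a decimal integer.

16492429909117132937

Little-endian stores the least-significant byte at the lowest address.
Reassemble most-significant byte first: E4 E0 E1 9F 27 F4 60 89 → 0xE4E0E19F27F46089.
0xE4E0E19F27F46089 = 16492429909117132937.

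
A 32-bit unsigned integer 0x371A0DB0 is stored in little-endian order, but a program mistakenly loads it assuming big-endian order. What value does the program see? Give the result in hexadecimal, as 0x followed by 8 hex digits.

Stored little-endian, the bytes at ascending addresses are B0 0D 1A 37.
Read back as big-endian, the last byte is least significant, giving 0xB00D1A37.

0xB00D1A37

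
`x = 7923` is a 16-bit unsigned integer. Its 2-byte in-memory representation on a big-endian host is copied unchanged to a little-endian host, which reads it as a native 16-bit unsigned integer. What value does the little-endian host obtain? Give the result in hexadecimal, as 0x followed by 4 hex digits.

0xF31E

7923 in 16-bit hexadecimal is 0x1EF3.
Stored big-endian, the bytes at ascending addresses are 1E F3.
Read back as little-endian, the first byte is least significant, giving 0xF31E.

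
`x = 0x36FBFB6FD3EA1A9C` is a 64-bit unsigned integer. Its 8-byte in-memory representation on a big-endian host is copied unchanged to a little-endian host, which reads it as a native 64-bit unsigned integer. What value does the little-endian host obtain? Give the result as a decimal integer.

Stored big-endian, the bytes at ascending addresses are 36 FB FB 6F D3 EA 1A 9C.
Read back as little-endian, the first byte is least significant, giving 0x9C1AEAD36FFBFB36.
0x9C1AEAD36FFBFB36 = 11248561213149018934.

11248561213149018934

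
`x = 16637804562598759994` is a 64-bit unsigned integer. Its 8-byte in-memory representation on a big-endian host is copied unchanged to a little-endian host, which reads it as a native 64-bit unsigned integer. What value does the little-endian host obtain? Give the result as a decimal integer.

16637804562598759994 in 64-bit hexadecimal is 0xE6E55B194C128E3A.
Stored big-endian, the bytes at ascending addresses are E6 E5 5B 19 4C 12 8E 3A.
Read back as little-endian, the first byte is least significant, giving 0x3A8E124C195BE5E6.
0x3A8E124C195BE5E6 = 4219330018945000934.

4219330018945000934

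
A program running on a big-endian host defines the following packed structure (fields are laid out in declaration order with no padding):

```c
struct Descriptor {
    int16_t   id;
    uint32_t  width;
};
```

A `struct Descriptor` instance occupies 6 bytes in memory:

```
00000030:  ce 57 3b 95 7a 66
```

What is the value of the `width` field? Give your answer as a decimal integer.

`width` follows `id` (2 bytes), so it starts at byte offset 2 and occupies 4 bytes.
Bytes at offsets 2..5: 3B 95 7A 66.
In big-endian order the high byte comes first in memory.
The bytes are already most-significant first: 0x3B957A66.
0x3B957A66 = 999651942.

999651942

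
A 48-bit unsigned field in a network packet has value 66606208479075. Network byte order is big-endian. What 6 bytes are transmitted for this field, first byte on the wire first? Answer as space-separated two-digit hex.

66606208479075 in hexadecimal, padded to 48 bits, is 0x3C93F7656F63.
Split into bytes (most-significant first): 3C 93 F7 65 6F 63.
In big-endian order the high byte comes first in memory.
So the memory order matches the most-significant-first order: 3C 93 F7 65 6F 63.

3C 93 F7 65 6F 63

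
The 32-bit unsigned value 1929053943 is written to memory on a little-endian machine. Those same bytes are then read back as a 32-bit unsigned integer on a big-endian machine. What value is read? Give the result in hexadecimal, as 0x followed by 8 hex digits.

0xF706FB72

1929053943 in 32-bit hexadecimal is 0x72FB06F7.
Stored little-endian, the bytes at ascending addresses are F7 06 FB 72.
Read back as big-endian, the last byte is least significant, giving 0xF706FB72.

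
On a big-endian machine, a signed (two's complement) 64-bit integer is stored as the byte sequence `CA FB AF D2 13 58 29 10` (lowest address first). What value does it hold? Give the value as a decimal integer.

-3820266542091196144

Big-endian: lowest address holds the most-significant byte.
The bytes are already most-significant first: 0xCAFBAFD213582910.
Top bit is set, so as a signed 64-bit value this is 0xCAFBAFD213582910 − 2^64 = -3820266542091196144.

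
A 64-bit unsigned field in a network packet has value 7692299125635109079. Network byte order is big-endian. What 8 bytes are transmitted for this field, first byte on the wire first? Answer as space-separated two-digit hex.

6A C0 89 4C 99 87 50 D7

7692299125635109079 in hexadecimal, padded to 64 bits, is 0x6AC0894C998750D7.
Split into bytes (most-significant first): 6A C0 89 4C 99 87 50 D7.
In big-endian order the high byte comes first in memory.
So the memory order matches the most-significant-first order: 6A C0 89 4C 99 87 50 D7.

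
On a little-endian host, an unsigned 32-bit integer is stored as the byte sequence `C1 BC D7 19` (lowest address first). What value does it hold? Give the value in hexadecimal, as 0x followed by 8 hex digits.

In little-endian order the low byte comes first in memory.
Reassemble most-significant byte first: 19 D7 BC C1 → 0x19D7BCC1.

0x19D7BCC1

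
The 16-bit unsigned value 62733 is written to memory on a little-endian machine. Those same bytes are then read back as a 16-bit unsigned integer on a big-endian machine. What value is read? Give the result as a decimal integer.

62733 in 16-bit hexadecimal is 0xF50D.
Stored little-endian, the bytes at ascending addresses are 0D F5.
Read back as big-endian, the last byte is least significant, giving 0x0DF5.
0x0DF5 = 3573.

3573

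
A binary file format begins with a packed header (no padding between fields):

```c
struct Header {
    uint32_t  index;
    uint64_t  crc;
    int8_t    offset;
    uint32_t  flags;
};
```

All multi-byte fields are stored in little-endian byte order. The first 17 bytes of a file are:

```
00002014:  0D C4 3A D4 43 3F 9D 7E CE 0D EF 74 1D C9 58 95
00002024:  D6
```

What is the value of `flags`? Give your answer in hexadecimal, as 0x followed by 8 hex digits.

`flags` follows `index` (4 B), `crc` (8 B), `offset` (1 B), so it starts at offset 4 + 8 + 1 = 13 and occupies 4 bytes.
Bytes at offsets 13..16: C9 58 95 D6.
In little-endian order the low byte comes first in memory.
Reassemble most-significant byte first: D6 95 58 C9 → 0xD69558C9.

0xD69558C9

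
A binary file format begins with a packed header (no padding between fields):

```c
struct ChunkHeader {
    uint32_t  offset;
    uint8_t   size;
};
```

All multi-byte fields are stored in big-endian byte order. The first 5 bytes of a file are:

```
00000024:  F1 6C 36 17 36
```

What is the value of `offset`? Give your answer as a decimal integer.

`offset` is the first field, at byte offset 0, occupying 4 bytes.
Bytes at offsets 0..3: F1 6C 36 17.
In big-endian order the high byte comes first in memory.
The bytes are already most-significant first: 0xF16C3617.
0xF16C3617 = 4050400791.

4050400791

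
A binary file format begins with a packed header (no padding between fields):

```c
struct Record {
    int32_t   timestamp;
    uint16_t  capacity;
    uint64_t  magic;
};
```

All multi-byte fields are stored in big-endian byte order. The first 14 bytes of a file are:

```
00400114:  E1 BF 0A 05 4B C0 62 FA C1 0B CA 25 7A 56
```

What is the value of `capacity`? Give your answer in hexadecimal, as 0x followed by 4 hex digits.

`capacity` follows `timestamp` (4 bytes), so it starts at byte offset 4 and occupies 2 bytes.
Bytes at offsets 4..5: 4B C0.
Big-endian: lowest address holds the most-significant byte.
The bytes are already most-significant first: 0x4BC0.

0x4BC0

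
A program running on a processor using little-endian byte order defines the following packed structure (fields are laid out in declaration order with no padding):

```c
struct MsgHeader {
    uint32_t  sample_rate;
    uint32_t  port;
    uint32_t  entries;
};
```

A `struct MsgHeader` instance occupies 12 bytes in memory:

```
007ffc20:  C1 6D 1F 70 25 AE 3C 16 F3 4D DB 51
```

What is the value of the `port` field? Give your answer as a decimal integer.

`port` follows `sample_rate` (4 bytes), so it starts at byte offset 4 and occupies 4 bytes.
Bytes at offsets 4..7: 25 AE 3C 16.
Little-endian stores the least-significant byte at the lowest address.
Reassemble most-significant byte first: 16 3C AE 25 → 0x163CAE25.
0x163CAE25 = 373075493.

373075493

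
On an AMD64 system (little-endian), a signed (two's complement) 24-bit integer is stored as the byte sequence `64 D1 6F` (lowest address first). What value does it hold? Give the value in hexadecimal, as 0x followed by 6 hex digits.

0x6FD164

In little-endian order the low byte comes first in memory.
Reassemble most-significant byte first: 6F D1 64 → 0x6FD164.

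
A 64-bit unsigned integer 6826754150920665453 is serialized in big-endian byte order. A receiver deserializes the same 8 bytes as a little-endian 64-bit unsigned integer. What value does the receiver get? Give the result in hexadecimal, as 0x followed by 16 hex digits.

0x6DB98C06BB80BD5E

6826754150920665453 in 64-bit hexadecimal is 0x5EBD80BB068CB96D.
Stored big-endian, the bytes at ascending addresses are 5E BD 80 BB 06 8C B9 6D.
Read back as little-endian, the first byte is least significant, giving 0x6DB98C06BB80BD5E.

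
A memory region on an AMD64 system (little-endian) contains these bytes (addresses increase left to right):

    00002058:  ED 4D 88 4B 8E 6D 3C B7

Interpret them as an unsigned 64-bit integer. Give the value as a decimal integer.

13203548665463459309

Little-endian stores the least-significant byte at the lowest address.
Reassemble most-significant byte first: B7 3C 6D 8E 4B 88 4D ED → 0xB73C6D8E4B884DED.
0xB73C6D8E4B884DED = 13203548665463459309.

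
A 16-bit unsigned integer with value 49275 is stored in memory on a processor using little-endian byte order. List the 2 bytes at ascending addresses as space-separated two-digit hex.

7B C0

49275 in hexadecimal, padded to 16 bits, is 0xC07B.
Split into bytes (most-significant first): C0 7B.
In little-endian order the low byte comes first in memory.
So at ascending addresses the bytes are 7B C0.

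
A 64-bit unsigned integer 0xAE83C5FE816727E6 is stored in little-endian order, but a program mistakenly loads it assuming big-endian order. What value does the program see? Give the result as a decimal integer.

Stored little-endian, the bytes at ascending addresses are E6 27 67 81 FE C5 83 AE.
Read back as big-endian, the last byte is least significant, giving 0xE6276781FEC583AE.
0xE6276781FEC583AE = 16584337960837940142.

16584337960837940142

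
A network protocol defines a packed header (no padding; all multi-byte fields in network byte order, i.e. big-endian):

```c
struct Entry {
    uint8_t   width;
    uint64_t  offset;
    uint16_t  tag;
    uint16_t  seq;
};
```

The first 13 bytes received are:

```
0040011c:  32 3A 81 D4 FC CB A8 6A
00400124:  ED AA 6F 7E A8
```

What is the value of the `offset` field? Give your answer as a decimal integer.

4215884908409154285

`offset` follows `width` (1 byte), so it starts at byte offset 1 and occupies 8 bytes.
Bytes at offsets 1..8: 3A 81 D4 FC CB A8 6A ED.
Big-endian stores the most-significant byte at the lowest address.
The bytes are already most-significant first: 0x3A81D4FCCBA86AED.
0x3A81D4FCCBA86AED = 4215884908409154285.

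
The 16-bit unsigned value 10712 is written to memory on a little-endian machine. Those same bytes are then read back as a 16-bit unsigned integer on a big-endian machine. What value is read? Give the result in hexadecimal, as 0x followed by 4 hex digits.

10712 in 16-bit hexadecimal is 0x29D8.
Stored little-endian, the bytes at ascending addresses are D8 29.
Read back as big-endian, the last byte is least significant, giving 0xD829.

0xD829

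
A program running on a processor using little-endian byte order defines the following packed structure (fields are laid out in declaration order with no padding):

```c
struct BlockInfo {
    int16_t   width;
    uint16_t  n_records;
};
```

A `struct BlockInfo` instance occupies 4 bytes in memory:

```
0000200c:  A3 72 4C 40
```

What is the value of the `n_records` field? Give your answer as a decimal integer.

16460

`n_records` follows `width` (2 bytes), so it starts at byte offset 2 and occupies 2 bytes.
Bytes at offsets 2..3: 4C 40.
Little-endian stores the least-significant byte at the lowest address.
Reassemble most-significant byte first: 40 4C → 0x404C.
0x404C = 16460.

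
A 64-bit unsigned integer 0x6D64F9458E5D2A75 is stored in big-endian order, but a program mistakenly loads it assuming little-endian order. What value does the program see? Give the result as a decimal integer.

Stored big-endian, the bytes at ascending addresses are 6D 64 F9 45 8E 5D 2A 75.
Read back as little-endian, the first byte is least significant, giving 0x752A5D8E45F9646D.
0x752A5D8E45F9646D = 8442663317100127341.

8442663317100127341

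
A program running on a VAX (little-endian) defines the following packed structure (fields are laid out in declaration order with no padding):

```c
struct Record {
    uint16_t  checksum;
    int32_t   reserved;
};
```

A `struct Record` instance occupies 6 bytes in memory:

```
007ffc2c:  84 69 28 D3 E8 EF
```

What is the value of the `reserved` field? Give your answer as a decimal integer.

`reserved` follows `checksum` (2 bytes), so it starts at byte offset 2 and occupies 4 bytes.
Bytes at offsets 2..5: 28 D3 E8 EF.
Little-endian stores the least-significant byte at the lowest address.
Reassemble most-significant byte first: EF E8 D3 28 → 0xEFE8D328.
Top bit is set, so as a signed 32-bit value this is 0xEFE8D328 − 2^32 = -269954264.

-269954264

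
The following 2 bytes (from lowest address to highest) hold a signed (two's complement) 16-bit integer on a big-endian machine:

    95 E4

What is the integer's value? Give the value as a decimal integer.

Big-endian: lowest address holds the most-significant byte.
The bytes are already most-significant first: 0x95E4.
Top bit is set, so as a signed 16-bit value this is 0x95E4 − 2^16 = -27164.

-27164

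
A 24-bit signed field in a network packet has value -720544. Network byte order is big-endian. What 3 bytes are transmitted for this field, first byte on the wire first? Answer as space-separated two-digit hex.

Two's complement of -720544 in 24 bits: 720544 = 0x0AFEA0; invert → 0xF5015F; add 1 → 0xF50160.
Split into bytes (most-significant first): F5 01 60.
Big-endian: lowest address holds the most-significant byte.
So the memory order matches the most-significant-first order: F5 01 60.

F5 01 60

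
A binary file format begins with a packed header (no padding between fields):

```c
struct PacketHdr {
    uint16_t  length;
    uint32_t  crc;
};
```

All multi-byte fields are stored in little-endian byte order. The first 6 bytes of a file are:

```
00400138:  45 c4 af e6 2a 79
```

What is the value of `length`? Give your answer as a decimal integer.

50245

`length` is the first field, at byte offset 0, occupying 2 bytes.
Bytes at offsets 0..1: 45 C4.
In little-endian order the low byte comes first in memory.
Reassemble most-significant byte first: C4 45 → 0xC445.
0xC445 = 50245.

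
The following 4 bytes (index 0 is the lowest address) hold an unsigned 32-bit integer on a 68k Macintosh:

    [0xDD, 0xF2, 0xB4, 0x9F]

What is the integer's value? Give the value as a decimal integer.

3723670687

Big-endian: lowest address holds the most-significant byte.
The bytes are already most-significant first: 0xDDF2B49F.
0xDDF2B49F = 3723670687.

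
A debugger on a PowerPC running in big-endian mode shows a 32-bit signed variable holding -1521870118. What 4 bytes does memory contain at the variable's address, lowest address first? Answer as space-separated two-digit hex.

Two's complement of -1521870118 in 32 bits: 1521870118 = 0x5AB5E526; invert → 0xA54A1AD9; add 1 → 0xA54A1ADA.
Split into bytes (most-significant first): A5 4A 1A DA.
In big-endian order the high byte comes first in memory.
So the memory order matches the most-significant-first order: A5 4A 1A DA.

A5 4A 1A DA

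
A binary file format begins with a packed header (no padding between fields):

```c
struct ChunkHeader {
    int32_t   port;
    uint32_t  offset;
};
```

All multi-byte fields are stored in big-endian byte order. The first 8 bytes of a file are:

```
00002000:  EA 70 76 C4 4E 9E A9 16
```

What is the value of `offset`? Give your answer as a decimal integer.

`offset` follows `port` (4 bytes), so it starts at byte offset 4 and occupies 4 bytes.
Bytes at offsets 4..7: 4E 9E A9 16.
In big-endian order the high byte comes first in memory.
The bytes are already most-significant first: 0x4E9EA916.
0x4E9EA916 = 1319020822.

1319020822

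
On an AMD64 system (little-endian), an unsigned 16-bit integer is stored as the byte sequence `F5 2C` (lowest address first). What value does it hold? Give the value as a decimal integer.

Little-endian: lowest address holds the least-significant byte.
Reassemble most-significant byte first: 2C F5 → 0x2CF5.
0x2CF5 = 11509.

11509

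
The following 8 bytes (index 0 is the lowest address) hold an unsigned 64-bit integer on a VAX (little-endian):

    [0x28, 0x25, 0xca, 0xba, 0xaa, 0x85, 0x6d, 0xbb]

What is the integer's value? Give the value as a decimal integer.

Little-endian: lowest address holds the least-significant byte.
Reassemble most-significant byte first: BB 6D 85 AA BA CA 25 28 → 0xBB6D85AABACA2528.
0xBB6D85AABACA2528 = 13505597825878730024.

13505597825878730024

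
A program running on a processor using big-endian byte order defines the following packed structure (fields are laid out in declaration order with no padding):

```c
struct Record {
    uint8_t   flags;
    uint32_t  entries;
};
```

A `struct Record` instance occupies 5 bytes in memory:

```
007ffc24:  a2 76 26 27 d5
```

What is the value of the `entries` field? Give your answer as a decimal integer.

1982212053

`entries` follows `flags` (1 byte), so it starts at byte offset 1 and occupies 4 bytes.
Bytes at offsets 1..4: 76 26 27 D5.
Big-endian stores the most-significant byte at the lowest address.
The bytes are already most-significant first: 0x762627D5.
0x762627D5 = 1982212053.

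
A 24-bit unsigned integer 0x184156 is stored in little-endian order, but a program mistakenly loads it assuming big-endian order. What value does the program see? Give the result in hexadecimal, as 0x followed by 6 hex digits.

Stored little-endian, the bytes at ascending addresses are 56 41 18.
Read back as big-endian, the last byte is least significant, giving 0x564118.

0x564118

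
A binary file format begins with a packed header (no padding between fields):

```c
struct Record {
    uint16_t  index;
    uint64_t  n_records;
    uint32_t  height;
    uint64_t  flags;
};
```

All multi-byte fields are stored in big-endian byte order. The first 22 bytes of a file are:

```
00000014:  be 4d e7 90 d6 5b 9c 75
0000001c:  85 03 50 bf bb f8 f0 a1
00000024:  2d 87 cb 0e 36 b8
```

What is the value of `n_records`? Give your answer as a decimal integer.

`n_records` follows `index` (2 bytes), so it starts at byte offset 2 and occupies 8 bytes.
Bytes at offsets 2..9: E7 90 D6 5B 9C 75 85 03.
In big-endian order the high byte comes first in memory.
The bytes are already most-significant first: 0xE790D65B9C758503.
0xE790D65B9C758503 = 16686072308363003139.

16686072308363003139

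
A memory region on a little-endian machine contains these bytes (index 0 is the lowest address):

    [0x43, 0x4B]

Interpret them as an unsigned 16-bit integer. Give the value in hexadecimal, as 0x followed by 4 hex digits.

0x4B43

In little-endian order the low byte comes first in memory.
Reassemble most-significant byte first: 4B 43 → 0x4B43.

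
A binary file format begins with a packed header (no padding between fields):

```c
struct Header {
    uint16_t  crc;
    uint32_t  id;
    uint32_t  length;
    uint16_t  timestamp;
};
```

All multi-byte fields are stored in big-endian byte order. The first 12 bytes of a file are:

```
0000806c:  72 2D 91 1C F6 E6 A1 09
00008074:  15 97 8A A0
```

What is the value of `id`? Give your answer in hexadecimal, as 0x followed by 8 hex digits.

0x911CF6E6

`id` follows `crc` (2 bytes), so it starts at byte offset 2 and occupies 4 bytes.
Bytes at offsets 2..5: 91 1C F6 E6.
In big-endian order the high byte comes first in memory.
The bytes are already most-significant first: 0x911CF6E6.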